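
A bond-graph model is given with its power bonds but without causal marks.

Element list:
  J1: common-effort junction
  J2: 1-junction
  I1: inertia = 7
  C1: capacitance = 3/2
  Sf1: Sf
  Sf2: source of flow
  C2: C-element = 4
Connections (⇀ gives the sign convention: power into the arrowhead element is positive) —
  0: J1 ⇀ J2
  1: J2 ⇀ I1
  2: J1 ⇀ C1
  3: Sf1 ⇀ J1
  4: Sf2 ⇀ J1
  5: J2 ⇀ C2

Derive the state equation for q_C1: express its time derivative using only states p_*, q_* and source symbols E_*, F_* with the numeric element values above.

#3 |Sf1  (Sf1: flow source, stroke at near end)
#4 |Sf2  (Sf2: flow source, stroke at near end)
#1 |I1  (I1 outputs flow p/I1)
#0 |J2  (J2 flow already set via bond 1)
#5 |J2  (common-f at J2 fixed by 1)
#2 |J1  (J1 needs exactly one e-in)

dq_C1/dt = F_Sf1 + F_Sf2 - p_I1/7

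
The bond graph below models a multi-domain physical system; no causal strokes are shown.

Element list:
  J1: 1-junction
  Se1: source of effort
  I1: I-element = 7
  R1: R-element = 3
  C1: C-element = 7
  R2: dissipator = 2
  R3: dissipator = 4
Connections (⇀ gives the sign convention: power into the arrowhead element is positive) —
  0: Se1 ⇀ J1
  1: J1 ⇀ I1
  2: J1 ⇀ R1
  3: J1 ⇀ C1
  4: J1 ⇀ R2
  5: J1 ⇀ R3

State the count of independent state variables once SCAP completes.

2  (C1, I1 all integral)

#0 stroke at J1  (Se1 (Se) sets effort on bond)
#1 stroke at I1  (prefer integral on I1)
#2 stroke at J1  (J1: bond 1 brought flow, rest push out)
#3 stroke at J1  (J1 flow already set via bond 1)
#4 stroke at J1  (common-f at J1 fixed by 1)
#5 stroke at J1  (1-jn J1 has f-setter on 1)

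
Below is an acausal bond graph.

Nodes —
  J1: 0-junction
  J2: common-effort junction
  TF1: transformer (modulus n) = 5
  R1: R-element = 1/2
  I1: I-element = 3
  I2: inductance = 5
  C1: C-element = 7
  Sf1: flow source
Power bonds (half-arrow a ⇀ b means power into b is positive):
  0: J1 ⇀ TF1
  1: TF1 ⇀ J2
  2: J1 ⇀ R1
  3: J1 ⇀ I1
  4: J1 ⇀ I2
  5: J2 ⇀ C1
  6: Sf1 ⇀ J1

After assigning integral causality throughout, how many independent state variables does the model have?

3  (C1, I1, I2 all integral)

bond 6 →Sf1  (Sf1 fixes flow; stroke at Sf1)
bond 3 →I1  (I1 outputs flow p/I1)
bond 4 →I2  (I2: I, integral causality)
bond 5 →J2  (prefer integral on C1)
bond 1 →TF1  (J2 effort already set via bond 5)
bond 0 →J1  (TF1: transformer flips bond 1)
bond 2 →R1  (0-jn J1 has e-setter on 0)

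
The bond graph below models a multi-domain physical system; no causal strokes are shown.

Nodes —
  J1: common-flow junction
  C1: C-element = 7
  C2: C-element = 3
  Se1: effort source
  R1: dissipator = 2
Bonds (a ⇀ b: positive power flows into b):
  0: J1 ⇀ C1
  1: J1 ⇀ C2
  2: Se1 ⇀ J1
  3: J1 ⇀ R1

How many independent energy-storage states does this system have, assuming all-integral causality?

#2 →J1  (Se1: effort source, stroke at far end)
#0 →J1  (C1 integral (e out))
#1 →J1  (C2 integral (e out))
#3 →R1  (J1: last free bond brings flow in)

2  (C1, C2 all integral)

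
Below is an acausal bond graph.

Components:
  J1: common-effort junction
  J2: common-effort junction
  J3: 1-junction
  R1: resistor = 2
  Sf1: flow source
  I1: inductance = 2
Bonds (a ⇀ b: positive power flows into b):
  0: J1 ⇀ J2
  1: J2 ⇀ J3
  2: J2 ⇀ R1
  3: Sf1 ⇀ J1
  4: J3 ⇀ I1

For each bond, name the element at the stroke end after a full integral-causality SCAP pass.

b0 stroke→J1
b1 stroke→J3
b2 stroke→J2
b3 stroke→Sf1
b4 stroke→I1

#3 |Sf1  (source Sf1 imposes f)
#0 |J1  (J1 needs exactly one e-in)
#4 |I1  (I1 outputs flow p/I1)
#1 |J3  (common-f at J3 fixed by 4)
#2 |J2  (only one effort-in slot at J2)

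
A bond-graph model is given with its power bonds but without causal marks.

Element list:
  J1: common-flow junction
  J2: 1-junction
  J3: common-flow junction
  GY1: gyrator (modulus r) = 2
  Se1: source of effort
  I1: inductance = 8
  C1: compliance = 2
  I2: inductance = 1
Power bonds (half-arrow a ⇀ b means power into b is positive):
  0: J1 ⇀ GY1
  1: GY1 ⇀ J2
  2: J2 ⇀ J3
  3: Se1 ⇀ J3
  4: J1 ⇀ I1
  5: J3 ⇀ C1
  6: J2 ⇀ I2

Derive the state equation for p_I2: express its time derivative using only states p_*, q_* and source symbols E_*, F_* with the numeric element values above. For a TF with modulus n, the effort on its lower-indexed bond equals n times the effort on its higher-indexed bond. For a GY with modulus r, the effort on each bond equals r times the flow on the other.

dp_I2/dt = E_Se1 + p_I1/4 - q_C1/2

bond 3 →J3  (source Se1 imposes e)
bond 4 →I1  (I1 integral (f out))
bond 0 →J1  (J1: bond 4 brought flow, rest push out)
bond 1 →J2  (GY1: gyrator matches bond 0)
bond 5 →J3  (prefer integral on C1)
bond 2 →J2  (J3 needs exactly one f-in)
bond 6 →I2  (J2: last free bond brings flow in)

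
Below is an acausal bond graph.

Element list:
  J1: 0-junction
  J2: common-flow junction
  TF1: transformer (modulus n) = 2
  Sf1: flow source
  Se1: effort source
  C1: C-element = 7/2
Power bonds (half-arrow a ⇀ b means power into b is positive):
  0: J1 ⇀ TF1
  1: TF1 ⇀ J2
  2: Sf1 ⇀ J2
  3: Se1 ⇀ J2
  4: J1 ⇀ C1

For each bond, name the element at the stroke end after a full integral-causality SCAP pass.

#0 stroke→TF1
#1 stroke→J2
#2 stroke→Sf1
#3 stroke→J2
#4 stroke→J1

bond 2 stroke→Sf1  (Sf1: flow source, stroke at near end)
bond 3 stroke→J2  (Se1 (Se) sets effort on bond)
bond 1 stroke→J2  (J2: bond 2 brought flow, rest push out)
bond 0 stroke→TF1  (TF TF1: opposite of bond 1)
bond 4 stroke→J1  (only one effort-in slot at J1)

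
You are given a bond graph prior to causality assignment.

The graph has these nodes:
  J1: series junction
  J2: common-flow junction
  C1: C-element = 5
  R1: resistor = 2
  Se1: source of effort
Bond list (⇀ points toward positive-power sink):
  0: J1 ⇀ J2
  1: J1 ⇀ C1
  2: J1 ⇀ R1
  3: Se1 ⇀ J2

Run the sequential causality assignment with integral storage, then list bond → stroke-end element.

b3 stroke at J2  (source Se1 imposes e)
b0 stroke at J1  (J2: last free bond brings flow in)
b1 stroke at J1  (C1: C, integral causality)
b2 stroke at R1  (J1: last free bond brings flow in)

bond 0 |J1
bond 1 |J1
bond 2 |R1
bond 3 |J2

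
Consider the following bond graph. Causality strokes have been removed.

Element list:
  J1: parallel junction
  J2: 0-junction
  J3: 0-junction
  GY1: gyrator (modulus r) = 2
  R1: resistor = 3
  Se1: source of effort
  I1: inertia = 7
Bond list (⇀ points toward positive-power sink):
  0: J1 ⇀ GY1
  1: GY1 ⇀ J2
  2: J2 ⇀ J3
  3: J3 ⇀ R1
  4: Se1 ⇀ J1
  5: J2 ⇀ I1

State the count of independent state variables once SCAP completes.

β4 |J1  (Se1 (Se) sets effort on bond)
β0 |GY1  (0-jn J1 has e-setter on 4)
β1 |GY1  (GY1: gyrator matches bond 0)
β5 |I1  (I1 outputs flow p/I1)
β2 |J2  (only one effort-in slot at J2)
β3 |J3  (closing 0-jn rule on J3)

1  (I1 all integral)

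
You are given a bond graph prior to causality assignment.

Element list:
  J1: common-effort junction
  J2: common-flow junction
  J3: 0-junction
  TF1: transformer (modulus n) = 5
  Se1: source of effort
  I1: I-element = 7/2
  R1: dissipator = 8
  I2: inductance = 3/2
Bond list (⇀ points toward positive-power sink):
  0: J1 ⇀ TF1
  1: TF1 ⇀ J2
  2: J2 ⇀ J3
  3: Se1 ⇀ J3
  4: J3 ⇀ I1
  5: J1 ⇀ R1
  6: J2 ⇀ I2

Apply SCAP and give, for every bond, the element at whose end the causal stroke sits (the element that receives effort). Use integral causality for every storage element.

β3 →J3  (Se1 fixes effort; stroke away)
β2 →J2  (0-jn J3 has e-setter on 3)
β4 →I1  (common-e at J3 fixed by 3)
β6 →I2  (I2 outputs flow p/I2)
β1 →J2  (common-f at J2 fixed by 6)
β0 →TF1  (TF TF1: opposite of bond 1)
β5 →J1  (closing 0-jn rule on J1)

bond 0 |TF1
bond 1 |J2
bond 2 |J2
bond 3 |J3
bond 4 |I1
bond 5 |J1
bond 6 |I2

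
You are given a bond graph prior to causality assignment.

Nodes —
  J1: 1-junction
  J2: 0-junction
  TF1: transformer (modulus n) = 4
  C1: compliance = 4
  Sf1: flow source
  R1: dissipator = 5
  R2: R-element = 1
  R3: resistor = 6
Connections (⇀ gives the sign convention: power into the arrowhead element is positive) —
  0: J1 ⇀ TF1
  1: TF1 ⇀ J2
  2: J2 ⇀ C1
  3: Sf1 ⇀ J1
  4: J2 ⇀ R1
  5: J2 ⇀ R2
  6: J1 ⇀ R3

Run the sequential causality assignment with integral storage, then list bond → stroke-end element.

bond 0 stroke→J1
bond 1 stroke→TF1
bond 2 stroke→J2
bond 3 stroke→Sf1
bond 4 stroke→R1
bond 5 stroke→R2
bond 6 stroke→J1

#3 |Sf1  (Sf1 (Sf) sets flow on bond)
#0 |J1  (1-jn J1 has f-setter on 3)
#6 |J1  (common-f at J1 fixed by 3)
#1 |TF1  (TF1: transformer flips bond 0)
#2 |J2  (C1 outputs effort q/C1)
#4 |R1  (J2 effort already set via bond 2)
#5 |R2  (0-jn J2 has e-setter on 2)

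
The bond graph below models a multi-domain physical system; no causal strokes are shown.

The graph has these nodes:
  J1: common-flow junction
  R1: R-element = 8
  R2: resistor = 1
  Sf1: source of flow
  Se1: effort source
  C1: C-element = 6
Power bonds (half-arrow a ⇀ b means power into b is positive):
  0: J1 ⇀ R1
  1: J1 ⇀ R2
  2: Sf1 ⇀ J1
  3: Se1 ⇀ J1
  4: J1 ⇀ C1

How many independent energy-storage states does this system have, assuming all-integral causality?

bond 2 |Sf1  (Sf1 fixes flow; stroke at Sf1)
bond 3 |J1  (Se1 fixes effort; stroke away)
bond 0 |J1  (1-jn J1 has f-setter on 2)
bond 1 |J1  (J1: bond 2 brought flow, rest push out)
bond 4 |J1  (J1 flow already set via bond 2)

1  (C1 all integral)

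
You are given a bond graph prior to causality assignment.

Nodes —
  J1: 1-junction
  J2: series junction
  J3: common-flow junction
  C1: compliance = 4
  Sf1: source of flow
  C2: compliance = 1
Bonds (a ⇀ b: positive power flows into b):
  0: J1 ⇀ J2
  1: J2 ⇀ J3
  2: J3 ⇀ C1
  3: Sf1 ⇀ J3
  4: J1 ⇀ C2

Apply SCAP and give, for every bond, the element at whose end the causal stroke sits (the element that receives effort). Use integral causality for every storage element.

bond 0 |J2
bond 1 |J3
bond 2 |J3
bond 3 |Sf1
bond 4 |J1

bond 3 →Sf1  (source Sf1 imposes f)
bond 1 →J3  (J3: bond 3 brought flow, rest push out)
bond 2 →J3  (1-jn J3 has f-setter on 3)
bond 0 →J2  (J2: bond 1 brought flow, rest push out)
bond 4 →J1  (1-jn J1 has f-setter on 0)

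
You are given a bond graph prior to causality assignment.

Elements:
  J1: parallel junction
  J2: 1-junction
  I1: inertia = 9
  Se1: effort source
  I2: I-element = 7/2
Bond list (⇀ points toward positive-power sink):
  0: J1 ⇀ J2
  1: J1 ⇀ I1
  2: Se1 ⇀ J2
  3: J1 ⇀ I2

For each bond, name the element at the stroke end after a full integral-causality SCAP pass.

#2 |J2  (source Se1 imposes e)
#0 |J1  (J2: last free bond brings flow in)
#1 |I1  (J1: bond 0 brought effort, rest push out)
#3 |I2  (J1 effort already set via bond 0)

bond 0 →J1
bond 1 →I1
bond 2 →J2
bond 3 →I2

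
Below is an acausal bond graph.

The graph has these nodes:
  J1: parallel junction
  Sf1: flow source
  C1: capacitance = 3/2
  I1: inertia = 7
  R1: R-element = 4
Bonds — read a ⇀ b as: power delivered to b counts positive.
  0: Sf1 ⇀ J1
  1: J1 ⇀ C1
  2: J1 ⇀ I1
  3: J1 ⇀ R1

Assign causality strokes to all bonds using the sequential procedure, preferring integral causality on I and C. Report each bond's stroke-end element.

β0 stroke→Sf1
β1 stroke→J1
β2 stroke→I1
β3 stroke→R1

b0 stroke at Sf1  (source Sf1 imposes f)
b1 stroke at J1  (C1 outputs effort q/C1)
b2 stroke at I1  (J1: bond 1 brought effort, rest push out)
b3 stroke at R1  (J1 effort already set via bond 1)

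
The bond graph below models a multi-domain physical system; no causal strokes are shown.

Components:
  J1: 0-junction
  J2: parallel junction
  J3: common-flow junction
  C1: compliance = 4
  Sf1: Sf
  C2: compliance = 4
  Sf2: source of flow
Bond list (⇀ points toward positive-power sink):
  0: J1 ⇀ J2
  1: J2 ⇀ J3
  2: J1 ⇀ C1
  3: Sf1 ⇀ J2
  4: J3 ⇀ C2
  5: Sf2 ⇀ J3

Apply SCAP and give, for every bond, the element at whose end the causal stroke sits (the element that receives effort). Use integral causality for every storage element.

β3 stroke→Sf1  (Sf1 fixes flow; stroke at Sf1)
β5 stroke→Sf2  (Sf2 fixes flow; stroke at Sf2)
β1 stroke→J3  (1-jn J3 has f-setter on 5)
β4 stroke→J3  (J3 flow already set via bond 5)
β0 stroke→J2  (closing 0-jn rule on J2)
β2 stroke→J1  (only one effort-in slot at J1)

#0 →J2
#1 →J3
#2 →J1
#3 →Sf1
#4 →J3
#5 →Sf2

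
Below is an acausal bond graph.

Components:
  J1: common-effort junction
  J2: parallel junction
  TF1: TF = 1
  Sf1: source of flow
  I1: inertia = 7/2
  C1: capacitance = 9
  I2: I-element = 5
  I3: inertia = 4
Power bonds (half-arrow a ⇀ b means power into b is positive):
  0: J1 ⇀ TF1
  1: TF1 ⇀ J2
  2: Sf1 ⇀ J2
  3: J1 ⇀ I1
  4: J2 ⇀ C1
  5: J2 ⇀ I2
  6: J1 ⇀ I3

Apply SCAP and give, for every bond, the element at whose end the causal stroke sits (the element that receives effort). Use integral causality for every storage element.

#0 stroke→J1
#1 stroke→TF1
#2 stroke→Sf1
#3 stroke→I1
#4 stroke→J2
#5 stroke→I2
#6 stroke→I3

#2 →Sf1  (source Sf1 imposes f)
#3 →I1  (I1 integral (f out))
#4 →J2  (prefer integral on C1)
#1 →TF1  (J2: bond 4 brought effort, rest push out)
#5 →I2  (0-jn J2 has e-setter on 4)
#0 →J1  (TF1: transformer flips bond 1)
#6 →I3  (J1: bond 0 brought effort, rest push out)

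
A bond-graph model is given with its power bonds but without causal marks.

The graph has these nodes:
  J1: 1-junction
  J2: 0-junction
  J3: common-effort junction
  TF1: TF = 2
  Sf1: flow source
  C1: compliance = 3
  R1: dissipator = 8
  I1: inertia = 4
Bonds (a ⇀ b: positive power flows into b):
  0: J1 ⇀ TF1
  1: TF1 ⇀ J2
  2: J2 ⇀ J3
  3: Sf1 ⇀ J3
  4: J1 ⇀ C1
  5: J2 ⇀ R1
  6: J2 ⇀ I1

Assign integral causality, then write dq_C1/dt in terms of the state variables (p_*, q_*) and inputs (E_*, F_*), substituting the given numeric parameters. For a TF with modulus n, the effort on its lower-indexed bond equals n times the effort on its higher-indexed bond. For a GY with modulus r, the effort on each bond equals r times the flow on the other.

b3 stroke at Sf1  (Sf1: flow source, stroke at near end)
b2 stroke at J3  (J3 needs exactly one e-in)
b4 stroke at J1  (C1: C, integral causality)
b0 stroke at TF1  (J1 needs exactly one f-in)
b1 stroke at J2  (through TF1, causality passes straight; one stroke at TF1)
b5 stroke at R1  (J2: bond 1 brought effort, rest push out)
b6 stroke at I1  (J2 effort already set via bond 1)

dq_C1/dt = -F_Sf1/2 + p_I1/8 - q_C1/96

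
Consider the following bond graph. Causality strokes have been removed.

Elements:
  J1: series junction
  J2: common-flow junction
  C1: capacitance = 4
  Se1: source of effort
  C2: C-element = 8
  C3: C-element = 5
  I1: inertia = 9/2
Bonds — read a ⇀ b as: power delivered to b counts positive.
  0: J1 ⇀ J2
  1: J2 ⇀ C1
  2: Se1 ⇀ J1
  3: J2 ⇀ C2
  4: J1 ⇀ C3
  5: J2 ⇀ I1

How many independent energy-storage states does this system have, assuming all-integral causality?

4  (C1, C2, C3, I1 all integral)

β2 stroke→J1  (source Se1 imposes e)
β1 stroke→J2  (C1 integral (e out))
β3 stroke→J2  (prefer integral on C2)
β4 stroke→J1  (C3 outputs effort q/C3)
β0 stroke→J2  (J1: last free bond brings flow in)
β5 stroke→I1  (J2: last free bond brings flow in)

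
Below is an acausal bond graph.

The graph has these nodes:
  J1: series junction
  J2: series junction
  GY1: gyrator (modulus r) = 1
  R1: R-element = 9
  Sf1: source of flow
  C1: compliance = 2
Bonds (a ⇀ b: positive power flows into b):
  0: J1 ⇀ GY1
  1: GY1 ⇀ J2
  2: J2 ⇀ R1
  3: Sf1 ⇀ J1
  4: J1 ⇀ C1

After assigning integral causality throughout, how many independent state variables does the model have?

1  (C1 all integral)

#3 stroke at Sf1  (Sf1: flow source, stroke at near end)
#0 stroke at J1  (J1 flow already set via bond 3)
#4 stroke at J1  (J1: bond 3 brought flow, rest push out)
#1 stroke at J2  (through GY1, causality inverts; strokes same side of GY1)
#2 stroke at R1  (closing 1-jn rule on J2)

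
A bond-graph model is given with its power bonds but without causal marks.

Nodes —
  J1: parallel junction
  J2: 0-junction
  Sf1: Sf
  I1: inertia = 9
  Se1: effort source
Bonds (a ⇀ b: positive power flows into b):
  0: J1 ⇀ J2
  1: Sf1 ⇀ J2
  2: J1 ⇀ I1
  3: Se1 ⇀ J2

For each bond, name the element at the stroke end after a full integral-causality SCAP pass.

bond 0 |J1
bond 1 |Sf1
bond 2 |I1
bond 3 |J2

bond 1 stroke at Sf1  (source Sf1 imposes f)
bond 3 stroke at J2  (Se1: effort source, stroke at far end)
bond 0 stroke at J1  (J2: bond 3 brought effort, rest push out)
bond 2 stroke at I1  (common-e at J1 fixed by 0)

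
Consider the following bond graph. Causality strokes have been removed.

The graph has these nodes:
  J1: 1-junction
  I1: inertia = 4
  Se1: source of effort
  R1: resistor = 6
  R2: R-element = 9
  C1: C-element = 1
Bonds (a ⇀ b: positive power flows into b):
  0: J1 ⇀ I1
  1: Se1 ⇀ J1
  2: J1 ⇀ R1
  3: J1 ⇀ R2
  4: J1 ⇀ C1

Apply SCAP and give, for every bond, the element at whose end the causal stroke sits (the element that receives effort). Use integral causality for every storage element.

#1 |J1  (Se1 fixes effort; stroke away)
#0 |I1  (I1 integral (f out))
#2 |J1  (J1 flow already set via bond 0)
#3 |J1  (J1: bond 0 brought flow, rest push out)
#4 |J1  (common-f at J1 fixed by 0)

bond 0 →I1
bond 1 →J1
bond 2 →J1
bond 3 →J1
bond 4 →J1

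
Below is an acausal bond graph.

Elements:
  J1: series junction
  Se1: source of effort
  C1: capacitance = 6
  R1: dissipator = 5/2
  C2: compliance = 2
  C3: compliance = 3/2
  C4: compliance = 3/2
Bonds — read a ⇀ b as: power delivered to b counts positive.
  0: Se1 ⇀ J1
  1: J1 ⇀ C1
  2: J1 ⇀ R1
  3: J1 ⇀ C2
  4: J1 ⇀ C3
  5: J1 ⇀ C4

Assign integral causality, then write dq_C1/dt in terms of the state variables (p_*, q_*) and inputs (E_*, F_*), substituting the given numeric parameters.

bond 0 stroke at J1  (source Se1 imposes e)
bond 1 stroke at J1  (prefer integral on C1)
bond 3 stroke at J1  (C2 outputs effort q/C2)
bond 4 stroke at J1  (C3 integral (e out))
bond 5 stroke at J1  (prefer integral on C4)
bond 2 stroke at R1  (only one flow-in slot at J1)

dq_C1/dt = 2*E_Se1/5 - q_C1/15 - q_C2/5 - 4*q_C3/15 - 4*q_C4/15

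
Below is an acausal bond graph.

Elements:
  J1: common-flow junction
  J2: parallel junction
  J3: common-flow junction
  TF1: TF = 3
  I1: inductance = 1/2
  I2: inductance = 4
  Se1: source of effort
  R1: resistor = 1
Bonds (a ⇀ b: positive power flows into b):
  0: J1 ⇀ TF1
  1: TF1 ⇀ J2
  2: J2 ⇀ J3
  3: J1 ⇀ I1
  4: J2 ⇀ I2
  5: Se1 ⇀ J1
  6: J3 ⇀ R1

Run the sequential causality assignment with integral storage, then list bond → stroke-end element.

#0 →J1
#1 →TF1
#2 →J2
#3 →I1
#4 →I2
#5 →J1
#6 →J3

β5 stroke at J1  (Se1 (Se) sets effort on bond)
β3 stroke at I1  (prefer integral on I1)
β0 stroke at J1  (J1 flow already set via bond 3)
β1 stroke at TF1  (TF1: transformer flips bond 0)
β4 stroke at I2  (prefer integral on I2)
β2 stroke at J2  (only one effort-in slot at J2)
β6 stroke at J3  (1-jn J3 has f-setter on 2)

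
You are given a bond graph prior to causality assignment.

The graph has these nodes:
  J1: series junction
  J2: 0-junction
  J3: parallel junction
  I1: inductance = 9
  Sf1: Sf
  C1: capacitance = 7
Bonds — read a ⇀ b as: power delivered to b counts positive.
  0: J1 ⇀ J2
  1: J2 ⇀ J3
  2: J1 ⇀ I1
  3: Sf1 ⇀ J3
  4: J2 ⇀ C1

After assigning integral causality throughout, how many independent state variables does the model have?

b3 |Sf1  (Sf1 (Sf) sets flow on bond)
b1 |J3  (only one effort-in slot at J3)
b2 |I1  (I1 outputs flow p/I1)
b0 |J1  (common-f at J1 fixed by 2)
b4 |J2  (only one effort-in slot at J2)

2  (C1, I1 all integral)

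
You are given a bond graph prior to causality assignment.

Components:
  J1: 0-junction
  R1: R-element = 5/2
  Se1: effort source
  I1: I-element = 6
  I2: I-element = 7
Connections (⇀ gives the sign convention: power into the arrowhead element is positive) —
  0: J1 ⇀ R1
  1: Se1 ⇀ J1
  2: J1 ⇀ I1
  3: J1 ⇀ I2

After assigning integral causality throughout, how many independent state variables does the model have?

2  (I1, I2 all integral)

bond 1 |J1  (source Se1 imposes e)
bond 0 |R1  (0-jn J1 has e-setter on 1)
bond 2 |I1  (J1: bond 1 brought effort, rest push out)
bond 3 |I2  (common-e at J1 fixed by 1)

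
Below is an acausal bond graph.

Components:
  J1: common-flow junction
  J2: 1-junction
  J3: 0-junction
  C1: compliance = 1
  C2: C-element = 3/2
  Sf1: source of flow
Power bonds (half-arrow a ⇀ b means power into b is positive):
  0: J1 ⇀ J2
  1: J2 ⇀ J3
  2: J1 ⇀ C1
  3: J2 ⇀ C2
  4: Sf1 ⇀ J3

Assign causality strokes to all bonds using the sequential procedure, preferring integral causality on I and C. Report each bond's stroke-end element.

β0 stroke→J2
β1 stroke→J3
β2 stroke→J1
β3 stroke→J2
β4 stroke→Sf1

bond 4 →Sf1  (source Sf1 imposes f)
bond 1 →J3  (closing 0-jn rule on J3)
bond 0 →J2  (common-f at J2 fixed by 1)
bond 3 →J2  (J2 flow already set via bond 1)
bond 2 →J1  (1-jn J1 has f-setter on 0)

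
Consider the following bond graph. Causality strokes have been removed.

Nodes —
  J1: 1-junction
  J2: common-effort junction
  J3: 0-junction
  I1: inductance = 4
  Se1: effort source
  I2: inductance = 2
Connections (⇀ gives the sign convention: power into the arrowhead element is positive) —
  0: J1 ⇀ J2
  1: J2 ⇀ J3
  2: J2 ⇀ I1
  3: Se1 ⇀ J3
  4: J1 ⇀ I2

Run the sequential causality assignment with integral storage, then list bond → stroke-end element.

b3 stroke at J3  (Se1 (Se) sets effort on bond)
b1 stroke at J2  (J3 effort already set via bond 3)
b0 stroke at J1  (0-jn J2 has e-setter on 1)
b2 stroke at I1  (0-jn J2 has e-setter on 1)
b4 stroke at I2  (J1 needs exactly one f-in)

bond 0 |J1
bond 1 |J2
bond 2 |I1
bond 3 |J3
bond 4 |I2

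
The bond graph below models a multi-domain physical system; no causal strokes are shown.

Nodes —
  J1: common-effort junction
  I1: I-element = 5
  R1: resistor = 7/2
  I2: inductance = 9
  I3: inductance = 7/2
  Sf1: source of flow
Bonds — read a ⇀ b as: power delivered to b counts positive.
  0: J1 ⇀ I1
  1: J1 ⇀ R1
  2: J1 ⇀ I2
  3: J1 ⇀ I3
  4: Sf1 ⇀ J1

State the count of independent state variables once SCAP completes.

bond 4 →Sf1  (source Sf1 imposes f)
bond 0 →I1  (prefer integral on I1)
bond 2 →I2  (I2 integral (f out))
bond 3 →I3  (I3: I, integral causality)
bond 1 →J1  (only one effort-in slot at J1)

3  (I1, I2, I3 all integral)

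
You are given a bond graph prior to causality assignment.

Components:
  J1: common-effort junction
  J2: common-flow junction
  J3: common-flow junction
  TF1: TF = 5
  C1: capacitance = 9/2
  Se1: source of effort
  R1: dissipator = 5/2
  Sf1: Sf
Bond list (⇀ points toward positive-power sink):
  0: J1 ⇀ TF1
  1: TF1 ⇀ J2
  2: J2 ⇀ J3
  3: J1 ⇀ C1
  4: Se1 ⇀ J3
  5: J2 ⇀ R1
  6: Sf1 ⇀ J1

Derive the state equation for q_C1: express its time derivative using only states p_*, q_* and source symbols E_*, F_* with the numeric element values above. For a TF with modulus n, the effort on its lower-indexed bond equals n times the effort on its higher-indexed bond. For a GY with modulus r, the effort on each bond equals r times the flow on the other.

dq_C1/dt = -2*E_Se1/25 + F_Sf1 - 4*q_C1/1125

#4 stroke at J3  (Se1: effort source, stroke at far end)
#6 stroke at Sf1  (Sf1 (Sf) sets flow on bond)
#2 stroke at J2  (only one flow-in slot at J3)
#3 stroke at J1  (prefer integral on C1)
#0 stroke at TF1  (J1: bond 3 brought effort, rest push out)
#1 stroke at J2  (TF1 one-in-one-out from 0)
#5 stroke at R1  (J2 needs exactly one f-in)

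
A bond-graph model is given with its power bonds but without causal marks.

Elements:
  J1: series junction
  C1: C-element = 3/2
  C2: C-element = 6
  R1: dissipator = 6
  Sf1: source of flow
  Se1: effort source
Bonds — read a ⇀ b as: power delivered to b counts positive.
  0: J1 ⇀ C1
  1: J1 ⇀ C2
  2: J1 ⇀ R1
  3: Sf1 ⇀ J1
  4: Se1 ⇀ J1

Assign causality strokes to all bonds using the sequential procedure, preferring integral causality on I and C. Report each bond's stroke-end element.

#3 stroke→Sf1  (Sf1 fixes flow; stroke at Sf1)
#4 stroke→J1  (Se1 (Se) sets effort on bond)
#0 stroke→J1  (J1: bond 3 brought flow, rest push out)
#1 stroke→J1  (J1 flow already set via bond 3)
#2 stroke→J1  (1-jn J1 has f-setter on 3)

b0 |J1
b1 |J1
b2 |J1
b3 |Sf1
b4 |J1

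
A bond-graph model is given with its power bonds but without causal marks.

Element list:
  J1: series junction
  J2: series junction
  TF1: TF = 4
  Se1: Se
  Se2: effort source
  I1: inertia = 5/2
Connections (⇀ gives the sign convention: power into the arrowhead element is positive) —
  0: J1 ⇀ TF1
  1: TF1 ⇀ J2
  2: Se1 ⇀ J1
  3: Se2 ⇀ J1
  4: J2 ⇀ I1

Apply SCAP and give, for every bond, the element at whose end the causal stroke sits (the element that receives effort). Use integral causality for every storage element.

β0 stroke→TF1
β1 stroke→J2
β2 stroke→J1
β3 stroke→J1
β4 stroke→I1

b2 |J1  (Se1: effort source, stroke at far end)
b3 |J1  (Se2 (Se) sets effort on bond)
b0 |TF1  (only one flow-in slot at J1)
b1 |J2  (TF1 one-in-one-out from 0)
b4 |I1  (J2 needs exactly one f-in)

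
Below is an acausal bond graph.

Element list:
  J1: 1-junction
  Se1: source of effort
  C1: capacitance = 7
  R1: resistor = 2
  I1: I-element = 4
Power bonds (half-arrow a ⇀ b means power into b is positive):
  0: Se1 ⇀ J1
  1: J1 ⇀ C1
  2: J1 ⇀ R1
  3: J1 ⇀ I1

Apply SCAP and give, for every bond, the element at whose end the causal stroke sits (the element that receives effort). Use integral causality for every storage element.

b0 stroke→J1
b1 stroke→J1
b2 stroke→J1
b3 stroke→I1

#0 |J1  (Se1: effort source, stroke at far end)
#1 |J1  (C1 integral (e out))
#3 |I1  (I1 outputs flow p/I1)
#2 |J1  (J1 flow already set via bond 3)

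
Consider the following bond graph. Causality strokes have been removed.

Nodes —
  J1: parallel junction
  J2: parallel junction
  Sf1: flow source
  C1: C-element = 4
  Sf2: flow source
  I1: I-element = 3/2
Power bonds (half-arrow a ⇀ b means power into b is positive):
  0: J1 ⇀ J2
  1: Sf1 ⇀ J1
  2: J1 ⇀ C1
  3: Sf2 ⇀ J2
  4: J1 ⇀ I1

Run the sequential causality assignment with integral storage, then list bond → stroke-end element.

#1 stroke→Sf1  (Sf1 fixes flow; stroke at Sf1)
#3 stroke→Sf2  (source Sf2 imposes f)
#0 stroke→J2  (closing 0-jn rule on J2)
#2 stroke→J1  (prefer integral on C1)
#4 stroke→I1  (common-e at J1 fixed by 2)

b0 stroke at J2
b1 stroke at Sf1
b2 stroke at J1
b3 stroke at Sf2
b4 stroke at I1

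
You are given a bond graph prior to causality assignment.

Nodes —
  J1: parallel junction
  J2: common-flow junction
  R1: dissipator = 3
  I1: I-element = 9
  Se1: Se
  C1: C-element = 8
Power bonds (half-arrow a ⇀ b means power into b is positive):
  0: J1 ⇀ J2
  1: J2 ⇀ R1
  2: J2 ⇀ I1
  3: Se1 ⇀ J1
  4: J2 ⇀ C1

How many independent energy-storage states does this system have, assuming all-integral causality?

bond 3 →J1  (source Se1 imposes e)
bond 0 →J2  (common-e at J1 fixed by 3)
bond 2 →I1  (I1 outputs flow p/I1)
bond 1 →J2  (1-jn J2 has f-setter on 2)
bond 4 →J2  (1-jn J2 has f-setter on 2)

2  (C1, I1 all integral)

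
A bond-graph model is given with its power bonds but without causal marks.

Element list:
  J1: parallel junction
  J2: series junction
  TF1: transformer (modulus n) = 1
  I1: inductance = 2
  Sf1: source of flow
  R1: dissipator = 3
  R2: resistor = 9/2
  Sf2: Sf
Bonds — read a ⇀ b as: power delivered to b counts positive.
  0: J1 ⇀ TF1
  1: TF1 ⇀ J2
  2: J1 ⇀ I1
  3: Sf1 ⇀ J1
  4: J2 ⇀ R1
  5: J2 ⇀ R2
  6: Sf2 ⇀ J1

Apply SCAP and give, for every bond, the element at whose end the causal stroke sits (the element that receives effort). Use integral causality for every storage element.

β3 stroke→Sf1  (Sf1 fixes flow; stroke at Sf1)
β6 stroke→Sf2  (Sf2 fixes flow; stroke at Sf2)
β2 stroke→I1  (I1 outputs flow p/I1)
β0 stroke→J1  (J1: last free bond brings effort in)
β1 stroke→TF1  (through TF1, causality passes straight; one stroke at TF1)
β4 stroke→J2  (J2: bond 1 brought flow, rest push out)
β5 stroke→J2  (common-f at J2 fixed by 1)

b0 stroke→J1
b1 stroke→TF1
b2 stroke→I1
b3 stroke→Sf1
b4 stroke→J2
b5 stroke→J2
b6 stroke→Sf2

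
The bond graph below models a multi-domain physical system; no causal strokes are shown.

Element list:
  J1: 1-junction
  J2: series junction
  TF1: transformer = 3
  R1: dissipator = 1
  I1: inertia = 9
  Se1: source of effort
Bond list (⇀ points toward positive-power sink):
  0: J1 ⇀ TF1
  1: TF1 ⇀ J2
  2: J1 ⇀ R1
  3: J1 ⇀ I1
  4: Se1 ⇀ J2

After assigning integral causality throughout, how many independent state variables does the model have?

β4 |J2  (source Se1 imposes e)
β1 |TF1  (closing 1-jn rule on J2)
β0 |J1  (TF1 one-in-one-out from 1)
β3 |I1  (I1: I, integral causality)
β2 |J1  (1-jn J1 has f-setter on 3)

1  (I1 all integral)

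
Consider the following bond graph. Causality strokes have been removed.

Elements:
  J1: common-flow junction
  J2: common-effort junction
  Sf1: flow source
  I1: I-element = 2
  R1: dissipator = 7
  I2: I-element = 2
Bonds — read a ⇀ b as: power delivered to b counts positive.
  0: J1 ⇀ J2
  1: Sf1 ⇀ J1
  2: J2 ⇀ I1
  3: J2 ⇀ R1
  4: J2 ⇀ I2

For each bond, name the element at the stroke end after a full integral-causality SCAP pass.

#0 →J1
#1 →Sf1
#2 →I1
#3 →J2
#4 →I2

β1 →Sf1  (Sf1 fixes flow; stroke at Sf1)
β0 →J1  (1-jn J1 has f-setter on 1)
β2 →I1  (I1 outputs flow p/I1)
β4 →I2  (I2 integral (f out))
β3 →J2  (J2: last free bond brings effort in)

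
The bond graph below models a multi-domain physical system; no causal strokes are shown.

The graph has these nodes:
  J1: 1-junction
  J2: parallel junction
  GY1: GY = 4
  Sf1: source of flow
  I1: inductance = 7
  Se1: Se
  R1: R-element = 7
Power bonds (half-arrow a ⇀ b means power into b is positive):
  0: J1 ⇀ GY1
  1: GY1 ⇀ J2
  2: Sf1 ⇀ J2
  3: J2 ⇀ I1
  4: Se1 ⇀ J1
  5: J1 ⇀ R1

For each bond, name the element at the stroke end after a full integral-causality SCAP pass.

β2 →Sf1  (source Sf1 imposes f)
β4 →J1  (Se1 (Se) sets effort on bond)
β3 →I1  (prefer integral on I1)
β1 →J2  (J2 needs exactly one e-in)
β0 →J1  (GY GY1: same side as bond 1)
β5 →R1  (only one flow-in slot at J1)

b0 stroke at J1
b1 stroke at J2
b2 stroke at Sf1
b3 stroke at I1
b4 stroke at J1
b5 stroke at R1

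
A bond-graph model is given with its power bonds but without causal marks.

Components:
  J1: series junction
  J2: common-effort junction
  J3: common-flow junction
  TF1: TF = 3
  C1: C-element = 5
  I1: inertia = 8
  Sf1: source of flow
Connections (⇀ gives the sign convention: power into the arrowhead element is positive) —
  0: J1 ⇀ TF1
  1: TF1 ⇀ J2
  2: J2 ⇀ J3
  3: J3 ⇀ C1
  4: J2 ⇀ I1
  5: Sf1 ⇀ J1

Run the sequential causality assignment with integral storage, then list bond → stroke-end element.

β0 |J1
β1 |TF1
β2 |J2
β3 |J3
β4 |I1
β5 |Sf1

b5 |Sf1  (Sf1: flow source, stroke at near end)
b0 |J1  (1-jn J1 has f-setter on 5)
b1 |TF1  (TF TF1: opposite of bond 0)
b3 |J3  (C1 outputs effort q/C1)
b2 |J2  (closing 1-jn rule on J3)
b4 |I1  (J2 effort already set via bond 2)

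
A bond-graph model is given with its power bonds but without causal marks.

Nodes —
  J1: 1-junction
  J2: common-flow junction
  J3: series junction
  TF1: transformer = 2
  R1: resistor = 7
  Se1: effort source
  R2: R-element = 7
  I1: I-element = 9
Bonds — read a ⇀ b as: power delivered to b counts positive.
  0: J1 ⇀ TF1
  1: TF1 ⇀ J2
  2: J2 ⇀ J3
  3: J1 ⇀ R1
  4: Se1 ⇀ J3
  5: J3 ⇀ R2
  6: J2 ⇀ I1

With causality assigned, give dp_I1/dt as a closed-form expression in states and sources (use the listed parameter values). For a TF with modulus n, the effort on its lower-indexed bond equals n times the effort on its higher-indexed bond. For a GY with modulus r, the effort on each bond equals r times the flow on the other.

bond 4 |J3  (Se1: effort source, stroke at far end)
bond 6 |I1  (prefer integral on I1)
bond 1 |J2  (J2: bond 6 brought flow, rest push out)
bond 2 |J2  (1-jn J2 has f-setter on 6)
bond 5 |J3  (J3: bond 2 brought flow, rest push out)
bond 0 |TF1  (TF1: transformer flips bond 1)
bond 3 |J1  (common-f at J1 fixed by 0)

dp_I1/dt = E_Se1 - 35*p_I1/36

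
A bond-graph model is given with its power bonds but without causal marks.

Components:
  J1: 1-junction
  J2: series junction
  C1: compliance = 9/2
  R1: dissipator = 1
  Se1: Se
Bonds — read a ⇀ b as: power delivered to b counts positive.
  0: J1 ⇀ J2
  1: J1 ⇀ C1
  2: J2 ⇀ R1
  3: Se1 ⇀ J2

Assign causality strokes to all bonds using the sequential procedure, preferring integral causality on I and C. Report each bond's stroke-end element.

β0 stroke→J2
β1 stroke→J1
β2 stroke→R1
β3 stroke→J2

bond 3 stroke→J2  (Se1: effort source, stroke at far end)
bond 1 stroke→J1  (C1 outputs effort q/C1)
bond 0 stroke→J2  (J1 needs exactly one f-in)
bond 2 stroke→R1  (closing 1-jn rule on J2)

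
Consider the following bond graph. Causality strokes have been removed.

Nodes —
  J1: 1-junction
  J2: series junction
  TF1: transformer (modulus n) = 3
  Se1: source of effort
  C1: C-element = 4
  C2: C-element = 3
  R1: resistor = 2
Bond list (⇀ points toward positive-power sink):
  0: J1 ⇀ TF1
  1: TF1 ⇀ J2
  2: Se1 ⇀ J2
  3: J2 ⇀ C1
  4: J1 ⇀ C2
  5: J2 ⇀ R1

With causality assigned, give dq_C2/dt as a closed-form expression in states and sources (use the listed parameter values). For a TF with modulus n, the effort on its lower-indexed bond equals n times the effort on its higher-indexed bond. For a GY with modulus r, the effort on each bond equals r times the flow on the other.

dq_C2/dt = E_Se1/6 - q_C1/24 - q_C2/54

b2 |J2  (Se1 fixes effort; stroke away)
b3 |J2  (C1 outputs effort q/C1)
b4 |J1  (prefer integral on C2)
b0 |TF1  (J1: last free bond brings flow in)
b1 |J2  (TF1 one-in-one-out from 0)
b5 |R1  (J2 needs exactly one f-in)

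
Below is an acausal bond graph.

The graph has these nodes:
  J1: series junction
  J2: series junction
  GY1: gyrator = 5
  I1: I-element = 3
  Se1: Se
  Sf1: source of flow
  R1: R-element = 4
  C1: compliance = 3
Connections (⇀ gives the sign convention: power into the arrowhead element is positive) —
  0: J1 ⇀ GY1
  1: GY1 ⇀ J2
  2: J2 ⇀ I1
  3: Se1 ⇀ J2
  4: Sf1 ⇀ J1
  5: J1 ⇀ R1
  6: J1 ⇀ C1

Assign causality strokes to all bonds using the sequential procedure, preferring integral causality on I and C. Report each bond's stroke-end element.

#0 |J1
#1 |J2
#2 |I1
#3 |J2
#4 |Sf1
#5 |J1
#6 |J1

#3 |J2  (source Se1 imposes e)
#4 |Sf1  (Sf1 fixes flow; stroke at Sf1)
#0 |J1  (common-f at J1 fixed by 4)
#5 |J1  (J1: bond 4 brought flow, rest push out)
#6 |J1  (common-f at J1 fixed by 4)
#1 |J2  (through GY1, causality inverts; strokes same side of GY1)
#2 |I1  (J2 needs exactly one f-in)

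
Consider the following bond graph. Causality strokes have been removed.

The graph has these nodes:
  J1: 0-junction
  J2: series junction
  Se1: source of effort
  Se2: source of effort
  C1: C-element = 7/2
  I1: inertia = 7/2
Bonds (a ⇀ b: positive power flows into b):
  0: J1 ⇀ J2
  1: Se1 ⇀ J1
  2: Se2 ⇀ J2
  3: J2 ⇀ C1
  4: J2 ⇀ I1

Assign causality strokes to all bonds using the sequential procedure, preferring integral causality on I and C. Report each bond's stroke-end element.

β1 →J1  (Se1 (Se) sets effort on bond)
β2 →J2  (source Se2 imposes e)
β0 →J2  (common-e at J1 fixed by 1)
β3 →J2  (C1 integral (e out))
β4 →I1  (closing 1-jn rule on J2)

b0 stroke at J2
b1 stroke at J1
b2 stroke at J2
b3 stroke at J2
b4 stroke at I1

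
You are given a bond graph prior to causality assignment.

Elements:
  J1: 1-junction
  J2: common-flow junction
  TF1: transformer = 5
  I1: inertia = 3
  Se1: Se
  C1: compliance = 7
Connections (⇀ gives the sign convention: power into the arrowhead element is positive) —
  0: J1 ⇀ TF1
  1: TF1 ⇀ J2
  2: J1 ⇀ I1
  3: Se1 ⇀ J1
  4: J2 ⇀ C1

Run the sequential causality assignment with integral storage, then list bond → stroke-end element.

bond 0 stroke at J1
bond 1 stroke at TF1
bond 2 stroke at I1
bond 3 stroke at J1
bond 4 stroke at J2

b3 |J1  (Se1 (Se) sets effort on bond)
b2 |I1  (I1 integral (f out))
b0 |J1  (common-f at J1 fixed by 2)
b1 |TF1  (TF TF1: opposite of bond 0)
b4 |J2  (J2 flow already set via bond 1)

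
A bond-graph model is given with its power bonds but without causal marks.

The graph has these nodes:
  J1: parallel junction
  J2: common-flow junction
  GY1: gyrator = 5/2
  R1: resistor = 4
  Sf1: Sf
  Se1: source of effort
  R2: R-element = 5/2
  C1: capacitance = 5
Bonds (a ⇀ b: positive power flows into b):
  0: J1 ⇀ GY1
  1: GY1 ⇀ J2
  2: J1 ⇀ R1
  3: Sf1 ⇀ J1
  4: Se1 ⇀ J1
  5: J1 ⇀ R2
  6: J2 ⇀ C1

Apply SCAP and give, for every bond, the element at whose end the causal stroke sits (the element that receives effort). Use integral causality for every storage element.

b3 stroke at Sf1  (Sf1 (Sf) sets flow on bond)
b4 stroke at J1  (Se1 fixes effort; stroke away)
b0 stroke at GY1  (J1: bond 4 brought effort, rest push out)
b2 stroke at R1  (J1: bond 4 brought effort, rest push out)
b5 stroke at R2  (J1: bond 4 brought effort, rest push out)
b1 stroke at GY1  (GY GY1: same side as bond 0)
b6 stroke at J2  (J2 flow already set via bond 1)

bond 0 stroke→GY1
bond 1 stroke→GY1
bond 2 stroke→R1
bond 3 stroke→Sf1
bond 4 stroke→J1
bond 5 stroke→R2
bond 6 stroke→J2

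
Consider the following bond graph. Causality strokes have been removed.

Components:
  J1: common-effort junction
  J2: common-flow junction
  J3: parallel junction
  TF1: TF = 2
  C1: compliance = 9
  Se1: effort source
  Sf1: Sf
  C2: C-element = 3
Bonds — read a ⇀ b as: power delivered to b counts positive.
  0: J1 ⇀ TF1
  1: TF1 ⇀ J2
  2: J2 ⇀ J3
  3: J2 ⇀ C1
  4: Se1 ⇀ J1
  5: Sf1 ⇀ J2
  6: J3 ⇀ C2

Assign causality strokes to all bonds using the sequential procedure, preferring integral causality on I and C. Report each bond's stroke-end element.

b0 →TF1
b1 →J2
b2 →J2
b3 →J2
b4 →J1
b5 →Sf1
b6 →J3

#4 stroke at J1  (Se1 (Se) sets effort on bond)
#5 stroke at Sf1  (source Sf1 imposes f)
#0 stroke at TF1  (J1 effort already set via bond 4)
#1 stroke at J2  (J2 flow already set via bond 5)
#2 stroke at J2  (common-f at J2 fixed by 5)
#3 stroke at J2  (common-f at J2 fixed by 5)
#6 stroke at J3  (only one effort-in slot at J3)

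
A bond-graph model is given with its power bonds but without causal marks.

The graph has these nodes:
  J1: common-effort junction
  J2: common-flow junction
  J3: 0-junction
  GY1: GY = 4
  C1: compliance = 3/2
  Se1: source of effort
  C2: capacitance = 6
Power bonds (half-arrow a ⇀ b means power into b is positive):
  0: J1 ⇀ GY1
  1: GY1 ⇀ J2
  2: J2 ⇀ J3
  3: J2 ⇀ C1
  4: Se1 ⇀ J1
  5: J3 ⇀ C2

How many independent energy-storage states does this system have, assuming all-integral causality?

2  (C1, C2 all integral)

#4 →J1  (Se1 (Se) sets effort on bond)
#0 →GY1  (J1 effort already set via bond 4)
#1 →GY1  (GY GY1: same side as bond 0)
#2 →J2  (J2 flow already set via bond 1)
#3 →J2  (common-f at J2 fixed by 1)
#5 →J3  (J3 needs exactly one e-in)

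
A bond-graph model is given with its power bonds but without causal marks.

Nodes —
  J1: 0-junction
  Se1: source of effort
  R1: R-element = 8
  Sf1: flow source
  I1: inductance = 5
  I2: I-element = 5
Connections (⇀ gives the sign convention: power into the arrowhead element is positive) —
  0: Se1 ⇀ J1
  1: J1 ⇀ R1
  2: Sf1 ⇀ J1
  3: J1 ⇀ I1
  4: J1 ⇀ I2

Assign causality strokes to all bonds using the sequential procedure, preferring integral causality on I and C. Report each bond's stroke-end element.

b0 |J1  (Se1: effort source, stroke at far end)
b2 |Sf1  (Sf1: flow source, stroke at near end)
b1 |R1  (J1 effort already set via bond 0)
b3 |I1  (common-e at J1 fixed by 0)
b4 |I2  (J1 effort already set via bond 0)

#0 →J1
#1 →R1
#2 →Sf1
#3 →I1
#4 →I2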